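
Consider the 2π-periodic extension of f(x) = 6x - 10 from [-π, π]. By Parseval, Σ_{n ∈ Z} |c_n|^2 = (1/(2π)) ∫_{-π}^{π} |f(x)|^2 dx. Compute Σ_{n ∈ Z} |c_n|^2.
Σ |c_n|^2 = 12π^2 + 100

Expand and integrate term by term over [-π, π]:
  ∫ (6x)^2 dx = 36·(2π^3/3); ∫ 2·6·(-10)·x dx = 0 (odd integrand); ∫ (-10)^2 dx = 100·2π.
So (1/(2π)) ∫_{-π}^{π} (6x - 10)^2 dx = 36π^2/3 + 100 = 12π^2 + 100.
Parseval ⇒ Σ |c_n|^2 = 12π^2 + 100.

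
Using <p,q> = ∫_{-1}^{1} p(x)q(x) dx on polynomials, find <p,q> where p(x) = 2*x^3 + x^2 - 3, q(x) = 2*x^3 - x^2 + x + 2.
<p,q> = -748/105

Expand the product: p(x)·q(x) = 4*x^6 + x^4 - x^3 + 5*x^2 - 3*x - 6.
∫_{-1}^{1} of each monomial x^k gives [2/(k+1) if k even, 0 if k odd]. Integrating term-by-term (or equivalently evaluating the antiderivative F(x) = 4*x^7/7 + x^5/5 - x^4/4 + 5*x^3/3 - 3*x^2/2 - 6*x at the endpoints):
  F(1) − F(−1) = -2231/420 − (761/420) = -748/105.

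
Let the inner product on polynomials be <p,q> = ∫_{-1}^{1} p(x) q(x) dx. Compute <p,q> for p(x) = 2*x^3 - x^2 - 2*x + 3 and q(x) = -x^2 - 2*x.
<p,q> = -8/15

Expand the product: p(x)·q(x) = -2*x^5 - 3*x^4 + 4*x^3 + x^2 - 6*x.
∫_{-1}^{1} of each monomial x^k gives [2/(k+1) if k even, 0 if k odd]. Integrating term-by-term (or equivalently evaluating the antiderivative F(x) = -x^6/3 - 3*x^5/5 + x^4 + x^3/3 - 3*x^2 at the endpoints):
  F(1) − F(−1) = -13/5 − (-31/15) = -8/15.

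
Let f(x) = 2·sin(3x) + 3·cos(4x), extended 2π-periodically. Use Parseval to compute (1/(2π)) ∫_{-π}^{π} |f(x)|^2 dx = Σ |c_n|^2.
Σ |c_n|^2 = 13/2

Expand |f|^2 and use orthogonality of {sin(nx), cos(mx)} on [-π, π]:
  ∫_{-π}^{π} sin(nx)^2 dx = π, ∫ cos(mx)^2 dx = π, and cross terms integrate to 0.
So ∫_{-π}^{π} f(x)^2 dx = 2^2 · π + 3^2 · π = (4 + 9)π.
Divide by 2π: (4 + 9)/2 = 13/2.
By Parseval, this equals Σ |c_n|^2.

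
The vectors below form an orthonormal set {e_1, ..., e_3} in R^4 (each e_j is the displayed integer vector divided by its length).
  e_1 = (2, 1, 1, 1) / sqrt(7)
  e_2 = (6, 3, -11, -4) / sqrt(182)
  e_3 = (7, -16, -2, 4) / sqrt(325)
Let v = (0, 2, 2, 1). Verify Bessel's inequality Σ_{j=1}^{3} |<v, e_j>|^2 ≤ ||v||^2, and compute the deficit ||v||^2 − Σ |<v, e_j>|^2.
Σ |<v, e_j>|^2 = 223/25; ||v||^2 = 9; deficit = 2/25

Write each e_j = u_j / sqrt(<u_j, u_j>) where u_j is the displayed integer vector. Then <v, e_j> = <v, u_j> / sqrt(<u_j, u_j>), so |<v, e_j>|^2 = <v, u_j>^2 / <u_j, u_j>.
Coefficients: <v, e_1> = 5/sqrt(7), <v, e_2> = -20/sqrt(182), <v, e_3> = -32/sqrt(325).
Square and sum: Σ |<v, e_j>|^2 = 223/25.
Compute ||v||^2 = v·v = 9.
Deficit = 9 − 223/25 = 2/25 ≥ 0, confirming Bessel's inequality. (The deficit equals ||v − Σ <v,e_j> e_j||^2, the squared distance from v to span{e_j}.)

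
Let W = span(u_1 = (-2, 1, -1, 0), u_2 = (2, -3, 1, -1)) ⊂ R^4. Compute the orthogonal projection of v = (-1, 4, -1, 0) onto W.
proj_W(v) = (-19/13, 87/26, -19/26, 17/13)

Set up U = [u_1 | ... | u_2] ∈ R^(4×2). The projector onto W = col(U) is P = U (U^T U)^(-1) U^T.
Compute U^T U =
  [6, -8]
  [-8, 15],
and U^T v = (7, -15).
Solve U^T U · c = U^T v for the coefficients: c = (-15/26, -17/13). The projection is proj_W(v) = U c.
Check: (v - proj_W(v)) · u_1 = 0  (should be 0).
Check: (v - proj_W(v)) · u_2 = 0  (should be 0).
Result: proj_W(v) = (-19/13, 87/26, -19/26, 17/13).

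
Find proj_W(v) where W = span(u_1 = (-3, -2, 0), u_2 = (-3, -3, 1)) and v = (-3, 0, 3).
proj_W(v) = (-18/11, -45/22, 21/22)

Set up U = [u_1 | ... | u_2] ∈ R^(3×2). The projector onto W = col(U) is P = U (U^T U)^(-1) U^T.
Compute U^T U =
  [13, 15]
  [15, 19],
and U^T v = (9, 12).
Solve U^T U · c = U^T v for the coefficients: c = (-9/22, 21/22). The projection is proj_W(v) = U c.
Check: (v - proj_W(v)) · u_1 = 0  (should be 0).
Check: (v - proj_W(v)) · u_2 = 0  (should be 0).
Result: proj_W(v) = (-18/11, -45/22, 21/22).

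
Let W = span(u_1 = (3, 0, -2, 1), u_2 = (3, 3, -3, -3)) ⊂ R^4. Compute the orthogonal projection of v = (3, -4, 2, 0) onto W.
proj_W(v) = (17/20, -31/20, -1/20, 47/20)

Set up U = [u_1 | ... | u_2] ∈ R^(4×2). The projector onto W = col(U) is P = U (U^T U)^(-1) U^T.
Compute U^T U =
  [14, 12]
  [12, 36],
and U^T v = (5, -9).
Solve U^T U · c = U^T v for the coefficients: c = (4/5, -31/60). The projection is proj_W(v) = U c.
Check: (v - proj_W(v)) · u_1 = 0  (should be 0).
Check: (v - proj_W(v)) · u_2 = 0  (should be 0).
Result: proj_W(v) = (17/20, -31/20, -1/20, 47/20).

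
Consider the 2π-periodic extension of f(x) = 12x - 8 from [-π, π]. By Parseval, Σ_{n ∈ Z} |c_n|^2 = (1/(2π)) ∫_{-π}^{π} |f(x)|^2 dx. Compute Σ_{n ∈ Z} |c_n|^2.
Σ |c_n|^2 = 48π^2 + 64

Expand and integrate term by term over [-π, π]:
  ∫ (12x)^2 dx = 144·(2π^3/3); ∫ 2·12·(-8)·x dx = 0 (odd integrand); ∫ (-8)^2 dx = 64·2π.
So (1/(2π)) ∫_{-π}^{π} (12x - 8)^2 dx = 144π^2/3 + 64 = 48π^2 + 64.
Parseval ⇒ Σ |c_n|^2 = 48π^2 + 64.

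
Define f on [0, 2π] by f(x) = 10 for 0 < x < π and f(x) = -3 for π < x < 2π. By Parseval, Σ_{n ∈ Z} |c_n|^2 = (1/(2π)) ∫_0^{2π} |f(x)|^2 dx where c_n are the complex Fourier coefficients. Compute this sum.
Σ |c_n|^2 = 109/2

Parseval equates the L^2 energy of f (normalised by 1/(2π)) with the ℓ^2 sum of its Fourier coefficients: (1/(2π)) ∫_0^{2π} |f|^2 = Σ |c_n|^2.
Compute the left side: (1/(2π)) [∫_0^π 10^2 dx + ∫_π^{2π} (-3)^2 dx] = (1/(2π)) · (100π + 9π) = (100 + 9)/2 = 109/2.
So Σ_{n ∈ Z} |c_n|^2 = 109/2.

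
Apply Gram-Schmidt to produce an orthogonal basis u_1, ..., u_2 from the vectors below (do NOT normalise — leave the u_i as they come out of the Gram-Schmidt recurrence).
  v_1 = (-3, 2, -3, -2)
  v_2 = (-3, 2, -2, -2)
Orthogonal basis:
  u_1 = (-3, 2, -3, -2)
  u_2 = (-9/26, 3/13, 17/26, -3/13)

Apply the Gram-Schmidt recurrence
  u_1 = v_1
  u_i = v_i − Σ_{j<i} ((v_i · u_j) / (u_j · u_j)) · u_j.

Step by step this gives:
  u_1 = (-3, 2, -3, -2)
  u_2 = (-9/26, 3/13, 17/26, -3/13)

Orthogonality check:
  u_2 · u_1 = 0 (should be 0)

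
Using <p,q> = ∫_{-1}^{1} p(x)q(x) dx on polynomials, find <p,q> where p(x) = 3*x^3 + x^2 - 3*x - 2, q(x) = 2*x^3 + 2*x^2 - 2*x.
<p,q> = -20/21

Expand the product: p(x)·q(x) = 6*x^6 + 8*x^5 - 10*x^4 - 12*x^3 + 2*x^2 + 4*x.
∫_{-1}^{1} of each monomial x^k gives [2/(k+1) if k even, 0 if k odd]. Integrating term-by-term (or equivalently evaluating the antiderivative F(x) = 6*x^7/7 + 4*x^6/3 - 2*x^5 - 3*x^4 + 2*x^3/3 + 2*x^2 at the endpoints):
  F(1) − F(−1) = -1/7 − (17/21) = -20/21.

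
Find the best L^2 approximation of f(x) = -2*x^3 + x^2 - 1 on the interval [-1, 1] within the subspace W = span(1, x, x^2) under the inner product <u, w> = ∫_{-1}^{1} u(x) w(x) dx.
g(x) = x^2 - 6*x/5 - 1

The best approximation g ∈ W is the orthogonal projection of f onto W. Writing g = a_0 + a_1 x + a_2 x^2, the coefficients solve the normal equations G · a = b where
  G_{ij} = <φ_i, φ_j> and b_i = <f, φ_i>, with φ_0 = 1, φ_1 = x, φ_2 = x^2.
G =
  [2, 0, 2/3]
  [0, 2/3, 0]
  [2/3, 0, 2/5],
b = (-4/3, -4/5, -4/15).
Solving gives a_0 = -1, a_1 = -6/5, a_2 = 1, so
  g(x) = x^2 - 6*x/5 - 1.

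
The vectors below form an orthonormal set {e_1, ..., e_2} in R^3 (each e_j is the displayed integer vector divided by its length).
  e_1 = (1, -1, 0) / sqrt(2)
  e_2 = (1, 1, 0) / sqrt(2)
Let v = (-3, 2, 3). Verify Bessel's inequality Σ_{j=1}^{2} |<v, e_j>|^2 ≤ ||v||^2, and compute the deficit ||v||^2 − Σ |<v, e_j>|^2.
Σ |<v, e_j>|^2 = 13; ||v||^2 = 22; deficit = 9

Write each e_j = u_j / sqrt(<u_j, u_j>) where u_j is the displayed integer vector. Then <v, e_j> = <v, u_j> / sqrt(<u_j, u_j>), so |<v, e_j>|^2 = <v, u_j>^2 / <u_j, u_j>.
Coefficients: <v, e_1> = -5/sqrt(2), <v, e_2> = -1/sqrt(2).
Square and sum: Σ |<v, e_j>|^2 = 13.
Compute ||v||^2 = v·v = 22.
Deficit = 22 − 13 = 9 ≥ 0, confirming Bessel's inequality. (The deficit equals ||v − Σ <v,e_j> e_j||^2, the squared distance from v to span{e_j}.)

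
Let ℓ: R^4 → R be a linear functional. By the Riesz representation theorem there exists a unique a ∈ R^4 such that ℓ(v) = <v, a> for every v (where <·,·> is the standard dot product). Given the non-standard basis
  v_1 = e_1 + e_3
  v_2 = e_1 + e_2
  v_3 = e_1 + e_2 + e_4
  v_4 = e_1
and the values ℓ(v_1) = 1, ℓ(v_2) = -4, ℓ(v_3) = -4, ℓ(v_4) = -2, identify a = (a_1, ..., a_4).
a = (-2, -2, 3, 0)

Write a = (a_1, ..., a_4) in the standard basis. For each basis vector v_i, ℓ(v_i) = <v_i, a> is a linear equation in the a_j's. Collect the n equations into a matrix system V a = ℓ, where row i of V is v_i (expressed in the standard basis). Since V is invertible (lower-triangular with 1s on the diagonal, up to permutation), solve by back-substitution:
  V =
[[1, 0, 1, 0],
 [1, 1, 0, 0],
 [1, 1, 0, 1],
 [1, 0, 0, 0]]
  V a = (1, -4, -4, -2)
Solving gives a = (-2, -2, 3, 0).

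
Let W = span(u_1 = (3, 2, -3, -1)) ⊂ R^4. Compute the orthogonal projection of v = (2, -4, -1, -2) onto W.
proj_W(v) = (9/23, 6/23, -9/23, -3/23)

Set up U = [u_1 | ... | u_1] ∈ R^(4×1). The projector onto W = col(U) is P = U (U^T U)^(-1) U^T.
Compute U^T U =
  [23],
and U^T v = (3).
Solve U^T U · c = U^T v for the coefficients: c = (3/23). The projection is proj_W(v) = U c.
Check: (v - proj_W(v)) · u_1 = 0  (should be 0).
Result: proj_W(v) = (9/23, 6/23, -9/23, -3/23).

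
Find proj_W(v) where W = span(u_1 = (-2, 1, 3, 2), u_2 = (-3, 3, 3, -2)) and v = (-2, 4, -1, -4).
proj_W(v) = (-269/181, 953/362, 123/362, -871/181)

Set up U = [u_1 | ... | u_2] ∈ R^(4×2). The projector onto W = col(U) is P = U (U^T U)^(-1) U^T.
Compute U^T U =
  [18, 14]
  [14, 31],
and U^T v = (-3, 23).
Solve U^T U · c = U^T v for the coefficients: c = (-415/362, 228/181). The projection is proj_W(v) = U c.
Check: (v - proj_W(v)) · u_1 = 0  (should be 0).
Check: (v - proj_W(v)) · u_2 = 0  (should be 0).
Result: proj_W(v) = (-269/181, 953/362, 123/362, -871/181).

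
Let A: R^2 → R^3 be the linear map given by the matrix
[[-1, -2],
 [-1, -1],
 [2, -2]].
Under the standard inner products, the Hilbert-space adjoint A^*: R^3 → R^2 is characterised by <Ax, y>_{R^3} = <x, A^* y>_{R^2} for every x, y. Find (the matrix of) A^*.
A^* = A^T =
[[-1, -1, 2],
 [-2, -1, -2]]

For real matrices with standard dot products, the defining identity <Ax, y> = <x, A^* y> gives (Ax)^T y = x^T (A^*) y, i.e. x^T A^T y = x^T (A^*) y. Since this holds for all x, y, we must have A^* = A^T. Therefore
A^* =
[[-1, -1, 2],
 [-2, -1, -2]].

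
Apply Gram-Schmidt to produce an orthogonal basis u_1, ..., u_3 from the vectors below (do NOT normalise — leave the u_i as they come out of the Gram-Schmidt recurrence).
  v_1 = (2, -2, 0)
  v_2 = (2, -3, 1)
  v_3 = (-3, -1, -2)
Orthogonal basis:
  u_1 = (2, -2, 0)
  u_2 = (-1/2, -1/2, 1)
  u_3 = (-2, -2, -2)

Apply the Gram-Schmidt recurrence
  u_1 = v_1
  u_i = v_i − Σ_{j<i} ((v_i · u_j) / (u_j · u_j)) · u_j.

Step by step this gives:
  u_1 = (2, -2, 0)
  u_2 = (-1/2, -1/2, 1)
  u_3 = (-2, -2, -2)

Orthogonality check:
  u_2 · u_1 = 0 (should be 0)
  u_3 · u_1 = 0 (should be 0)
  u_3 · u_2 = 0 (should be 0)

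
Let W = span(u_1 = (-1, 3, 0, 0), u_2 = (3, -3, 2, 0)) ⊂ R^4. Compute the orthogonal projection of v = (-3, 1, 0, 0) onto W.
proj_W(v) = (-33/19, 27/19, -24/19, 0)

Set up U = [u_1 | ... | u_2] ∈ R^(4×2). The projector onto W = col(U) is P = U (U^T U)^(-1) U^T.
Compute U^T U =
  [10, -12]
  [-12, 22],
and U^T v = (6, -12).
Solve U^T U · c = U^T v for the coefficients: c = (-3/19, -12/19). The projection is proj_W(v) = U c.
Check: (v - proj_W(v)) · u_1 = 0  (should be 0).
Check: (v - proj_W(v)) · u_2 = 0  (should be 0).
Result: proj_W(v) = (-33/19, 27/19, -24/19, 0).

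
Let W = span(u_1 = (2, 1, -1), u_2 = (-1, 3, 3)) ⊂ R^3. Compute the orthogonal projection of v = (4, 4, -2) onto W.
proj_W(v) = (50/11, 39/11, -15/11)

Set up U = [u_1 | ... | u_2] ∈ R^(3×2). The projector onto W = col(U) is P = U (U^T U)^(-1) U^T.
Compute U^T U =
  [6, -2]
  [-2, 19],
and U^T v = (14, 2).
Solve U^T U · c = U^T v for the coefficients: c = (27/11, 4/11). The projection is proj_W(v) = U c.
Check: (v - proj_W(v)) · u_1 = 0  (should be 0).
Check: (v - proj_W(v)) · u_2 = 0  (should be 0).
Result: proj_W(v) = (50/11, 39/11, -15/11).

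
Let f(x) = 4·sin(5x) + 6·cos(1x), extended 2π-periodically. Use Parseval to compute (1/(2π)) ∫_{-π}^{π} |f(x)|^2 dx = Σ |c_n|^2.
Σ |c_n|^2 = 26

Expand |f|^2 and use orthogonality of {sin(nx), cos(mx)} on [-π, π]:
  ∫_{-π}^{π} sin(nx)^2 dx = π, ∫ cos(mx)^2 dx = π, and cross terms integrate to 0.
So ∫_{-π}^{π} f(x)^2 dx = 4^2 · π + 6^2 · π = (16 + 36)π.
Divide by 2π: (16 + 36)/2 = 26.
By Parseval, this equals Σ |c_n|^2.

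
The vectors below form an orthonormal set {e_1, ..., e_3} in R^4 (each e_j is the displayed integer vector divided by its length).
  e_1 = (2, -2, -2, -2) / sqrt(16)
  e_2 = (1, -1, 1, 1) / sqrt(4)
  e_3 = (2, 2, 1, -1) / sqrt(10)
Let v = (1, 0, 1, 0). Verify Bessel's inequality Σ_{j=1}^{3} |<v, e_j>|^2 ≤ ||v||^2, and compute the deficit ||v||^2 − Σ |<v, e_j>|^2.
Σ |<v, e_j>|^2 = 19/10; ||v||^2 = 2; deficit = 1/10

Write each e_j = u_j / sqrt(<u_j, u_j>) where u_j is the displayed integer vector. Then <v, e_j> = <v, u_j> / sqrt(<u_j, u_j>), so |<v, e_j>|^2 = <v, u_j>^2 / <u_j, u_j>.
Coefficients: <v, e_1> = 0/sqrt(16), <v, e_2> = 2/sqrt(4), <v, e_3> = 3/sqrt(10).
Square and sum: Σ |<v, e_j>|^2 = 19/10.
Compute ||v||^2 = v·v = 2.
Deficit = 2 − 19/10 = 1/10 ≥ 0, confirming Bessel's inequality. (The deficit equals ||v − Σ <v,e_j> e_j||^2, the squared distance from v to span{e_j}.)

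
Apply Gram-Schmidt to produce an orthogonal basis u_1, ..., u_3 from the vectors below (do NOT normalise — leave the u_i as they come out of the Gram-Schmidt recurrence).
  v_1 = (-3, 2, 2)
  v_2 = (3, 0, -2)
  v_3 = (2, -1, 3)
Orthogonal basis:
  u_1 = (-3, 2, 2)
  u_2 = (12/17, 26/17, -8/17)
  u_3 = (2, 0, 3)

Apply the Gram-Schmidt recurrence
  u_1 = v_1
  u_i = v_i − Σ_{j<i} ((v_i · u_j) / (u_j · u_j)) · u_j.

Step by step this gives:
  u_1 = (-3, 2, 2)
  u_2 = (12/17, 26/17, -8/17)
  u_3 = (2, 0, 3)

Orthogonality check:
  u_2 · u_1 = 0 (should be 0)
  u_3 · u_1 = 0 (should be 0)
  u_3 · u_2 = 0 (should be 0)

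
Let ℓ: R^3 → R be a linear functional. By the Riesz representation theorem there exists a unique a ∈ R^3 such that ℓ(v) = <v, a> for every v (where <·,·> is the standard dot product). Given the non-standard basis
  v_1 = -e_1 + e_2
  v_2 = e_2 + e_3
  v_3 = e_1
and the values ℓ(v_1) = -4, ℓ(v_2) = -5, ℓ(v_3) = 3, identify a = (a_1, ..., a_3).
a = (3, -1, -4)

Write a = (a_1, ..., a_3) in the standard basis. For each basis vector v_i, ℓ(v_i) = <v_i, a> is a linear equation in the a_j's. Collect the n equations into a matrix system V a = ℓ, where row i of V is v_i (expressed in the standard basis). Since V is invertible (lower-triangular with 1s on the diagonal, up to permutation), solve by back-substitution:
  V =
[[-1, 1, 0],
 [0, 1, 1],
 [1, 0, 0]]
  V a = (-4, -5, 3)
Solving gives a = (3, -1, -4).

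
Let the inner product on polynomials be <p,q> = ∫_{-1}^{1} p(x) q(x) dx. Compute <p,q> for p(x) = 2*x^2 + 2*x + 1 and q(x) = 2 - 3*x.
<p,q> = 8/3

Expand the product: p(x)·q(x) = -6*x^3 - 2*x^2 + x + 2.
∫_{-1}^{1} of each monomial x^k gives [2/(k+1) if k even, 0 if k odd]. Integrating term-by-term (or equivalently evaluating the antiderivative F(x) = -3*x^4/2 - 2*x^3/3 + x^2/2 + 2*x at the endpoints):
  F(1) − F(−1) = 1/3 − (-7/3) = 8/3.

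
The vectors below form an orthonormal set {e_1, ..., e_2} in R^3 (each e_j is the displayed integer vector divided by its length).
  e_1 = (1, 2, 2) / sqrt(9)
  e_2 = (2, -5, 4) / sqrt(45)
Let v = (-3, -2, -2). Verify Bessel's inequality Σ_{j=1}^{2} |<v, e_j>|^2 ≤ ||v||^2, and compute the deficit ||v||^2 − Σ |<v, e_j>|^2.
Σ |<v, e_j>|^2 = 69/5; ||v||^2 = 17; deficit = 16/5

Write each e_j = u_j / sqrt(<u_j, u_j>) where u_j is the displayed integer vector. Then <v, e_j> = <v, u_j> / sqrt(<u_j, u_j>), so |<v, e_j>|^2 = <v, u_j>^2 / <u_j, u_j>.
Coefficients: <v, e_1> = -11/sqrt(9), <v, e_2> = -4/sqrt(45).
Square and sum: Σ |<v, e_j>|^2 = 69/5.
Compute ||v||^2 = v·v = 17.
Deficit = 17 − 69/5 = 16/5 ≥ 0, confirming Bessel's inequality. (The deficit equals ||v − Σ <v,e_j> e_j||^2, the squared distance from v to span{e_j}.)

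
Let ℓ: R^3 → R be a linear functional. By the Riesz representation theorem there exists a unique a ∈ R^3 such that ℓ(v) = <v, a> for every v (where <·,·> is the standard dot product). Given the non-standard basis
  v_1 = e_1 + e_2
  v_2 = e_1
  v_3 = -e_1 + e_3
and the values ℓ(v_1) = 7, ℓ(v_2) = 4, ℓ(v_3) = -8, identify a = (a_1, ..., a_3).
a = (4, 3, -4)

Write a = (a_1, ..., a_3) in the standard basis. For each basis vector v_i, ℓ(v_i) = <v_i, a> is a linear equation in the a_j's. Collect the n equations into a matrix system V a = ℓ, where row i of V is v_i (expressed in the standard basis). Since V is invertible (lower-triangular with 1s on the diagonal, up to permutation), solve by back-substitution:
  V =
[[1, 1, 0],
 [1, 0, 0],
 [-1, 0, 1]]
  V a = (7, 4, -8)
Solving gives a = (4, 3, -4).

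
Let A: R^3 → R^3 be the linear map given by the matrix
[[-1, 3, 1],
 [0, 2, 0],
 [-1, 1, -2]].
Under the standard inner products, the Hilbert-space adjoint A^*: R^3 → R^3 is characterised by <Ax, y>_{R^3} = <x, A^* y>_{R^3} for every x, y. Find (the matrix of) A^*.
A^* = A^T =
[[-1, 0, -1],
 [3, 2, 1],
 [1, 0, -2]]

For real matrices with standard dot products, the defining identity <Ax, y> = <x, A^* y> gives (Ax)^T y = x^T (A^*) y, i.e. x^T A^T y = x^T (A^*) y. Since this holds for all x, y, we must have A^* = A^T. Therefore
A^* =
[[-1, 0, -1],
 [3, 2, 1],
 [1, 0, -2]].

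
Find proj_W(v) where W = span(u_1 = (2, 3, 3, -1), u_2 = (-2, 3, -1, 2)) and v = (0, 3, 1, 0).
proj_W(v) = (32/207, 200/69, 232/207, 76/207)

Set up U = [u_1 | ... | u_2] ∈ R^(4×2). The projector onto W = col(U) is P = U (U^T U)^(-1) U^T.
Compute U^T U =
  [23, 0]
  [0, 18],
and U^T v = (12, 8).
Solve U^T U · c = U^T v for the coefficients: c = (12/23, 4/9). The projection is proj_W(v) = U c.
Check: (v - proj_W(v)) · u_1 = 0  (should be 0).
Check: (v - proj_W(v)) · u_2 = 0  (should be 0).
Result: proj_W(v) = (32/207, 200/69, 232/207, 76/207).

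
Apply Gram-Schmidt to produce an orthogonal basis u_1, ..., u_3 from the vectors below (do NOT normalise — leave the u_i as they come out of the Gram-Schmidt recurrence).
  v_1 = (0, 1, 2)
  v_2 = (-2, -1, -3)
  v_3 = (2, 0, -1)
Orthogonal basis:
  u_1 = (0, 1, 2)
  u_2 = (-2, 2/5, -1/5)
  u_3 = (4/21, 16/21, -8/21)

Apply the Gram-Schmidt recurrence
  u_1 = v_1
  u_i = v_i − Σ_{j<i} ((v_i · u_j) / (u_j · u_j)) · u_j.

Step by step this gives:
  u_1 = (0, 1, 2)
  u_2 = (-2, 2/5, -1/5)
  u_3 = (4/21, 16/21, -8/21)

Orthogonality check:
  u_2 · u_1 = 0 (should be 0)
  u_3 · u_1 = 0 (should be 0)
  u_3 · u_2 = 0 (should be 0)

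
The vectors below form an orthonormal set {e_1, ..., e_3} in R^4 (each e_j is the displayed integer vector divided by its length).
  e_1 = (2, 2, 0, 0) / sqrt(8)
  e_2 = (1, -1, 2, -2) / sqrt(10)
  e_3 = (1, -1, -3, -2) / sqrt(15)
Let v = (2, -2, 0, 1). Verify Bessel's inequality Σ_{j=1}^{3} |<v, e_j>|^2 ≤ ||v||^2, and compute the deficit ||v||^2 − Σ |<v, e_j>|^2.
Σ |<v, e_j>|^2 = 2/3; ||v||^2 = 9; deficit = 25/3

Write each e_j = u_j / sqrt(<u_j, u_j>) where u_j is the displayed integer vector. Then <v, e_j> = <v, u_j> / sqrt(<u_j, u_j>), so |<v, e_j>|^2 = <v, u_j>^2 / <u_j, u_j>.
Coefficients: <v, e_1> = 0/sqrt(8), <v, e_2> = 2/sqrt(10), <v, e_3> = 2/sqrt(15).
Square and sum: Σ |<v, e_j>|^2 = 2/3.
Compute ||v||^2 = v·v = 9.
Deficit = 9 − 2/3 = 25/3 ≥ 0, confirming Bessel's inequality. (The deficit equals ||v − Σ <v,e_j> e_j||^2, the squared distance from v to span{e_j}.)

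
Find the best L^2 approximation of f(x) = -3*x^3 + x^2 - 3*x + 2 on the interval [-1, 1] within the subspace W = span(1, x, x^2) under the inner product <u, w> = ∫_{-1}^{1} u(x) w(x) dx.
g(x) = x^2 - 24*x/5 + 2

The best approximation g ∈ W is the orthogonal projection of f onto W. Writing g = a_0 + a_1 x + a_2 x^2, the coefficients solve the normal equations G · a = b where
  G_{ij} = <φ_i, φ_j> and b_i = <f, φ_i>, with φ_0 = 1, φ_1 = x, φ_2 = x^2.
G =
  [2, 0, 2/3]
  [0, 2/3, 0]
  [2/3, 0, 2/5],
b = (14/3, -16/5, 26/15).
Solving gives a_0 = 2, a_1 = -24/5, a_2 = 1, so
  g(x) = x^2 - 24*x/5 + 2.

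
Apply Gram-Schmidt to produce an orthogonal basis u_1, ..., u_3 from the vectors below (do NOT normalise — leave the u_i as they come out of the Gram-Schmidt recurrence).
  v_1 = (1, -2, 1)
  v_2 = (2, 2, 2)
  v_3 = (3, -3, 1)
Orthogonal basis:
  u_1 = (1, -2, 1)
  u_2 = (2, 2, 2)
  u_3 = (1, 0, -1)

Apply the Gram-Schmidt recurrence
  u_1 = v_1
  u_i = v_i − Σ_{j<i} ((v_i · u_j) / (u_j · u_j)) · u_j.

Step by step this gives:
  u_1 = (1, -2, 1)
  u_2 = (2, 2, 2)
  u_3 = (1, 0, -1)

Orthogonality check:
  u_2 · u_1 = 0 (should be 0)
  u_3 · u_1 = 0 (should be 0)
  u_3 · u_2 = 0 (should be 0)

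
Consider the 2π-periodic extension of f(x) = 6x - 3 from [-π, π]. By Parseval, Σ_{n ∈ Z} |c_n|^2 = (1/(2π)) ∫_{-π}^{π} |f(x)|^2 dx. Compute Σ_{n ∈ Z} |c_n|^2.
Σ |c_n|^2 = 12π^2 + 9

Expand and integrate term by term over [-π, π]:
  ∫ (6x)^2 dx = 36·(2π^3/3); ∫ 2·6·(-3)·x dx = 0 (odd integrand); ∫ (-3)^2 dx = 9·2π.
So (1/(2π)) ∫_{-π}^{π} (6x - 3)^2 dx = 36π^2/3 + 9 = 12π^2 + 9.
Parseval ⇒ Σ |c_n|^2 = 12π^2 + 9.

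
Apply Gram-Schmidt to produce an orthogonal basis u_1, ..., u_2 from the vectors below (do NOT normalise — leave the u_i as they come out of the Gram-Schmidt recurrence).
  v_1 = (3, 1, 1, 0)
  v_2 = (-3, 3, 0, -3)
Orthogonal basis:
  u_1 = (3, 1, 1, 0)
  u_2 = (-15/11, 39/11, 6/11, -3)

Apply the Gram-Schmidt recurrence
  u_1 = v_1
  u_i = v_i − Σ_{j<i} ((v_i · u_j) / (u_j · u_j)) · u_j.

Step by step this gives:
  u_1 = (3, 1, 1, 0)
  u_2 = (-15/11, 39/11, 6/11, -3)

Orthogonality check:
  u_2 · u_1 = 0 (should be 0)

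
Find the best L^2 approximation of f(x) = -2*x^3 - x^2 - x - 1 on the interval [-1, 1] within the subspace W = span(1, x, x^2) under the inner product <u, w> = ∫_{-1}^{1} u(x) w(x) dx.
g(x) = -x^2 - 11*x/5 - 1

The best approximation g ∈ W is the orthogonal projection of f onto W. Writing g = a_0 + a_1 x + a_2 x^2, the coefficients solve the normal equations G · a = b where
  G_{ij} = <φ_i, φ_j> and b_i = <f, φ_i>, with φ_0 = 1, φ_1 = x, φ_2 = x^2.
G =
  [2, 0, 2/3]
  [0, 2/3, 0]
  [2/3, 0, 2/5],
b = (-8/3, -22/15, -16/15).
Solving gives a_0 = -1, a_1 = -11/5, a_2 = -1, so
  g(x) = -x^2 - 11*x/5 - 1.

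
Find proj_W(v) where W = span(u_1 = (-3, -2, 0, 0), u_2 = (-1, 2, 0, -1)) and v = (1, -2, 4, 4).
proj_W(v) = (125/77, -226/77, 0, 116/77)

Set up U = [u_1 | ... | u_2] ∈ R^(4×2). The projector onto W = col(U) is P = U (U^T U)^(-1) U^T.
Compute U^T U =
  [13, -1]
  [-1, 6],
and U^T v = (1, -9).
Solve U^T U · c = U^T v for the coefficients: c = (-3/77, -116/77). The projection is proj_W(v) = U c.
Check: (v - proj_W(v)) · u_1 = 0  (should be 0).
Check: (v - proj_W(v)) · u_2 = 0  (should be 0).
Result: proj_W(v) = (125/77, -226/77, 0, 116/77).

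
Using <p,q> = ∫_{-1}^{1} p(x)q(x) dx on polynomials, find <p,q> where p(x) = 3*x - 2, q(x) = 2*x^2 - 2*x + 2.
<p,q> = -44/3

Expand the product: p(x)·q(x) = 6*x^3 - 10*x^2 + 10*x - 4.
∫_{-1}^{1} of each monomial x^k gives [2/(k+1) if k even, 0 if k odd]. Integrating term-by-term (or equivalently evaluating the antiderivative F(x) = 3*x^4/2 - 10*x^3/3 + 5*x^2 - 4*x at the endpoints):
  F(1) − F(−1) = -5/6 − (83/6) = -44/3.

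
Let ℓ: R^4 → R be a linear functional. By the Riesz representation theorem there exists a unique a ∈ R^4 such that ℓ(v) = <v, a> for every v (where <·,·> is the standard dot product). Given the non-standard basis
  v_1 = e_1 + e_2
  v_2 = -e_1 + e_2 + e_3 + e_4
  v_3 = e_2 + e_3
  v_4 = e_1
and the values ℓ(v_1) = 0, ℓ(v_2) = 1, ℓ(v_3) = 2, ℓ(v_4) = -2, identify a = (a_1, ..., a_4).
a = (-2, 2, 0, -3)

Write a = (a_1, ..., a_4) in the standard basis. For each basis vector v_i, ℓ(v_i) = <v_i, a> is a linear equation in the a_j's. Collect the n equations into a matrix system V a = ℓ, where row i of V is v_i (expressed in the standard basis). Since V is invertible (lower-triangular with 1s on the diagonal, up to permutation), solve by back-substitution:
  V =
[[1, 1, 0, 0],
 [-1, 1, 1, 1],
 [0, 1, 1, 0],
 [1, 0, 0, 0]]
  V a = (0, 1, 2, -2)
Solving gives a = (-2, 2, 0, -3).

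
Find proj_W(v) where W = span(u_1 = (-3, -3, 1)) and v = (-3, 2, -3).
proj_W(v) = (0, 0, 0)

Set up U = [u_1 | ... | u_1] ∈ R^(3×1). The projector onto W = col(U) is P = U (U^T U)^(-1) U^T.
Compute U^T U =
  [19],
and U^T v = (0).
Solve U^T U · c = U^T v for the coefficients: c = (0). The projection is proj_W(v) = U c.
Check: (v - proj_W(v)) · u_1 = 0  (should be 0).
Result: proj_W(v) = (0, 0, 0).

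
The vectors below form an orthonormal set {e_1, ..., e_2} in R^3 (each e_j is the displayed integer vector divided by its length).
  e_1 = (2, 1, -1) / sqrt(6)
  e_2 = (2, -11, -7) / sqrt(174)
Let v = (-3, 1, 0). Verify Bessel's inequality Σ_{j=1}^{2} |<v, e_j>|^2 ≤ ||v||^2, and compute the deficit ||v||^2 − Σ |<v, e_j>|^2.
Σ |<v, e_j>|^2 = 169/29; ||v||^2 = 10; deficit = 121/29

Write each e_j = u_j / sqrt(<u_j, u_j>) where u_j is the displayed integer vector. Then <v, e_j> = <v, u_j> / sqrt(<u_j, u_j>), so |<v, e_j>|^2 = <v, u_j>^2 / <u_j, u_j>.
Coefficients: <v, e_1> = -5/sqrt(6), <v, e_2> = -17/sqrt(174).
Square and sum: Σ |<v, e_j>|^2 = 169/29.
Compute ||v||^2 = v·v = 10.
Deficit = 10 − 169/29 = 121/29 ≥ 0, confirming Bessel's inequality. (The deficit equals ||v − Σ <v,e_j> e_j||^2, the squared distance from v to span{e_j}.)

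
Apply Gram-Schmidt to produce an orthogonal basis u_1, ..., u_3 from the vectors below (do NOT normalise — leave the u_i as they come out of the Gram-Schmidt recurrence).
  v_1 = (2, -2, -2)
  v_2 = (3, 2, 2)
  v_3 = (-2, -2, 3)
Orthogonal basis:
  u_1 = (2, -2, -2)
  u_2 = (10/3, 5/3, 5/3)
  u_3 = (0, -5/2, 5/2)

Apply the Gram-Schmidt recurrence
  u_1 = v_1
  u_i = v_i − Σ_{j<i} ((v_i · u_j) / (u_j · u_j)) · u_j.

Step by step this gives:
  u_1 = (2, -2, -2)
  u_2 = (10/3, 5/3, 5/3)
  u_3 = (0, -5/2, 5/2)

Orthogonality check:
  u_2 · u_1 = 0 (should be 0)
  u_3 · u_1 = 0 (should be 0)
  u_3 · u_2 = 0 (should be 0)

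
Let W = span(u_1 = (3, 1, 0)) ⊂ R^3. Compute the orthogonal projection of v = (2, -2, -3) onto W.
proj_W(v) = (6/5, 2/5, 0)

Set up U = [u_1 | ... | u_1] ∈ R^(3×1). The projector onto W = col(U) is P = U (U^T U)^(-1) U^T.
Compute U^T U =
  [10],
and U^T v = (4).
Solve U^T U · c = U^T v for the coefficients: c = (2/5). The projection is proj_W(v) = U c.
Check: (v - proj_W(v)) · u_1 = 0  (should be 0).
Result: proj_W(v) = (6/5, 2/5, 0).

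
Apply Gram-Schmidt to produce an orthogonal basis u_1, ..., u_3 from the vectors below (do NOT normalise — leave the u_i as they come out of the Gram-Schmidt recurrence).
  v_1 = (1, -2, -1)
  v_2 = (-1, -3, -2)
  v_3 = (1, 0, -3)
Orthogonal basis:
  u_1 = (1, -2, -1)
  u_2 = (-13/6, -2/3, -5/6)
  u_3 = (16/35, 48/35, -16/7)

Apply the Gram-Schmidt recurrence
  u_1 = v_1
  u_i = v_i − Σ_{j<i} ((v_i · u_j) / (u_j · u_j)) · u_j.

Step by step this gives:
  u_1 = (1, -2, -1)
  u_2 = (-13/6, -2/3, -5/6)
  u_3 = (16/35, 48/35, -16/7)

Orthogonality check:
  u_2 · u_1 = 0 (should be 0)
  u_3 · u_1 = 0 (should be 0)
  u_3 · u_2 = 0 (should be 0)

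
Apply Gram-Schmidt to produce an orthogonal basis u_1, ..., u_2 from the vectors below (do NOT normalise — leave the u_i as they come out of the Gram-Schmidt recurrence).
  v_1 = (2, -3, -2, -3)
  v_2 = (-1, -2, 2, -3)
Orthogonal basis:
  u_1 = (2, -3, -2, -3)
  u_2 = (-22/13, -25/26, 35/13, -51/26)

Apply the Gram-Schmidt recurrence
  u_1 = v_1
  u_i = v_i − Σ_{j<i} ((v_i · u_j) / (u_j · u_j)) · u_j.

Step by step this gives:
  u_1 = (2, -3, -2, -3)
  u_2 = (-22/13, -25/26, 35/13, -51/26)

Orthogonality check:
  u_2 · u_1 = 0 (should be 0)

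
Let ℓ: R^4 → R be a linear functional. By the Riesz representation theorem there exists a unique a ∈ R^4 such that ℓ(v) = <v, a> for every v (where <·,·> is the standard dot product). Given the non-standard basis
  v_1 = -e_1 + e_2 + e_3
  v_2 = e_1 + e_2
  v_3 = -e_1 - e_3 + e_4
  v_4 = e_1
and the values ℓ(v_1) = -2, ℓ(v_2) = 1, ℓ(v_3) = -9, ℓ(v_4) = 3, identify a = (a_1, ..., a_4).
a = (3, -2, 3, -3)

Write a = (a_1, ..., a_4) in the standard basis. For each basis vector v_i, ℓ(v_i) = <v_i, a> is a linear equation in the a_j's. Collect the n equations into a matrix system V a = ℓ, where row i of V is v_i (expressed in the standard basis). Since V is invertible (lower-triangular with 1s on the diagonal, up to permutation), solve by back-substitution:
  V =
[[-1, 1, 1, 0],
 [1, 1, 0, 0],
 [-1, 0, -1, 1],
 [1, 0, 0, 0]]
  V a = (-2, 1, -9, 3)
Solving gives a = (3, -2, 3, -3).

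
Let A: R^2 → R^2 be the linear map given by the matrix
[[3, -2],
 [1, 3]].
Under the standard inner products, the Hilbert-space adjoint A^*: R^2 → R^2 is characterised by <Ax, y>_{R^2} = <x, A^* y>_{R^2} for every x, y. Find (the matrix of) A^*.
A^* = A^T =
[[3, 1],
 [-2, 3]]

For real matrices with standard dot products, the defining identity <Ax, y> = <x, A^* y> gives (Ax)^T y = x^T (A^*) y, i.e. x^T A^T y = x^T (A^*) y. Since this holds for all x, y, we must have A^* = A^T. Therefore
A^* =
[[3, 1],
 [-2, 3]].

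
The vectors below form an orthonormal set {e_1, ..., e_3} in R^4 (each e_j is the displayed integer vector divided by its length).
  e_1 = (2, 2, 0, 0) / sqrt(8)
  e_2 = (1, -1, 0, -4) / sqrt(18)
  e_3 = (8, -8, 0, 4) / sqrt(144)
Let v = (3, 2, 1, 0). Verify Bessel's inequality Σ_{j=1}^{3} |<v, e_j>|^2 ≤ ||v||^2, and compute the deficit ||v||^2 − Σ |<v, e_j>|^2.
Σ |<v, e_j>|^2 = 13; ||v||^2 = 14; deficit = 1

Write each e_j = u_j / sqrt(<u_j, u_j>) where u_j is the displayed integer vector. Then <v, e_j> = <v, u_j> / sqrt(<u_j, u_j>), so |<v, e_j>|^2 = <v, u_j>^2 / <u_j, u_j>.
Coefficients: <v, e_1> = 10/sqrt(8), <v, e_2> = 1/sqrt(18), <v, e_3> = 8/sqrt(144).
Square and sum: Σ |<v, e_j>|^2 = 13.
Compute ||v||^2 = v·v = 14.
Deficit = 14 − 13 = 1 ≥ 0, confirming Bessel's inequality. (The deficit equals ||v − Σ <v,e_j> e_j||^2, the squared distance from v to span{e_j}.)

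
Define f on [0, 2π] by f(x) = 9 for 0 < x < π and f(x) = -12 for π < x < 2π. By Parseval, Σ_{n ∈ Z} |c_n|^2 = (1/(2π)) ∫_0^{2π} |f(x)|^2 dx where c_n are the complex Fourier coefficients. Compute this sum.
Σ |c_n|^2 = 225/2

Parseval equates the L^2 energy of f (normalised by 1/(2π)) with the ℓ^2 sum of its Fourier coefficients: (1/(2π)) ∫_0^{2π} |f|^2 = Σ |c_n|^2.
Compute the left side: (1/(2π)) [∫_0^π 9^2 dx + ∫_π^{2π} (-12)^2 dx] = (1/(2π)) · (81π + 144π) = (81 + 144)/2 = 225/2.
So Σ_{n ∈ Z} |c_n|^2 = 225/2.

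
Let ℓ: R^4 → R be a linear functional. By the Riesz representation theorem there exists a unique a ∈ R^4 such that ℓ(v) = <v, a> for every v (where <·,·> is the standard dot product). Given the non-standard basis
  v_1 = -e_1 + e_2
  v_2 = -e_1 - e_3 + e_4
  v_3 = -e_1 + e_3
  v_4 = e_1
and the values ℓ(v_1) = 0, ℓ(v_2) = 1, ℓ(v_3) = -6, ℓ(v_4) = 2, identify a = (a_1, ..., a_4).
a = (2, 2, -4, -1)

Write a = (a_1, ..., a_4) in the standard basis. For each basis vector v_i, ℓ(v_i) = <v_i, a> is a linear equation in the a_j's. Collect the n equations into a matrix system V a = ℓ, where row i of V is v_i (expressed in the standard basis). Since V is invertible (lower-triangular with 1s on the diagonal, up to permutation), solve by back-substitution:
  V =
[[-1, 1, 0, 0],
 [-1, 0, -1, 1],
 [-1, 0, 1, 0],
 [1, 0, 0, 0]]
  V a = (0, 1, -6, 2)
Solving gives a = (2, 2, -4, -1).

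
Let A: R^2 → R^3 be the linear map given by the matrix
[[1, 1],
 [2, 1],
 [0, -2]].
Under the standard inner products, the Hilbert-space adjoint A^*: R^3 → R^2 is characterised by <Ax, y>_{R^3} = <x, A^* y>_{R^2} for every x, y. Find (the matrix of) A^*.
A^* = A^T =
[[1, 2, 0],
 [1, 1, -2]]

For real matrices with standard dot products, the defining identity <Ax, y> = <x, A^* y> gives (Ax)^T y = x^T (A^*) y, i.e. x^T A^T y = x^T (A^*) y. Since this holds for all x, y, we must have A^* = A^T. Therefore
A^* =
[[1, 2, 0],
 [1, 1, -2]].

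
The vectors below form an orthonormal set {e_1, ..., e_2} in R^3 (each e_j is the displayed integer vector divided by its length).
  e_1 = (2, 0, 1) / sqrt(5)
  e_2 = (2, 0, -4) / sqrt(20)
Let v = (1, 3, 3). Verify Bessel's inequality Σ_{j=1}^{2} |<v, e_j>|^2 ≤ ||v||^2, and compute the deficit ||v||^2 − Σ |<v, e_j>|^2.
Σ |<v, e_j>|^2 = 10; ||v||^2 = 19; deficit = 9

Write each e_j = u_j / sqrt(<u_j, u_j>) where u_j is the displayed integer vector. Then <v, e_j> = <v, u_j> / sqrt(<u_j, u_j>), so |<v, e_j>|^2 = <v, u_j>^2 / <u_j, u_j>.
Coefficients: <v, e_1> = 5/sqrt(5), <v, e_2> = -10/sqrt(20).
Square and sum: Σ |<v, e_j>|^2 = 10.
Compute ||v||^2 = v·v = 19.
Deficit = 19 − 10 = 9 ≥ 0, confirming Bessel's inequality. (The deficit equals ||v − Σ <v,e_j> e_j||^2, the squared distance from v to span{e_j}.)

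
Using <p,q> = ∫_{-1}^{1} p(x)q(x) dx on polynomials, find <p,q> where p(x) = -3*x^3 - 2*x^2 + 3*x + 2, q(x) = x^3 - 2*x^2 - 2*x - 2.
<p,q> = -268/35

Expand the product: p(x)·q(x) = -3*x^6 + 4*x^5 + 13*x^4 + 6*x^3 - 6*x^2 - 10*x - 4.
∫_{-1}^{1} of each monomial x^k gives [2/(k+1) if k even, 0 if k odd]. Integrating term-by-term (or equivalently evaluating the antiderivative F(x) = -3*x^7/7 + 2*x^6/3 + 13*x^5/5 + 3*x^4/2 - 2*x^3 - 5*x^2 - 4*x at the endpoints):
  F(1) − F(−1) = -1399/210 − (209/210) = -268/35.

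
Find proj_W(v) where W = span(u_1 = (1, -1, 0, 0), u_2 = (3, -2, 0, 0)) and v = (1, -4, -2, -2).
proj_W(v) = (1, -4, 0, 0)

Set up U = [u_1 | ... | u_2] ∈ R^(4×2). The projector onto W = col(U) is P = U (U^T U)^(-1) U^T.
Compute U^T U =
  [2, 5]
  [5, 13],
and U^T v = (5, 11).
Solve U^T U · c = U^T v for the coefficients: c = (10, -3). The projection is proj_W(v) = U c.
Check: (v - proj_W(v)) · u_1 = 0  (should be 0).
Check: (v - proj_W(v)) · u_2 = 0  (should be 0).
Result: proj_W(v) = (1, -4, 0, 0).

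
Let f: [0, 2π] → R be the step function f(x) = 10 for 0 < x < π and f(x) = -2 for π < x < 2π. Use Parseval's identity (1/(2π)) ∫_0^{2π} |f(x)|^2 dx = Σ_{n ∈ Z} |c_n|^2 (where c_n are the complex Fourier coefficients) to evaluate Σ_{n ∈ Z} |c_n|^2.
Σ |c_n|^2 = 52

Parseval equates the L^2 energy of f (normalised by 1/(2π)) with the ℓ^2 sum of its Fourier coefficients: (1/(2π)) ∫_0^{2π} |f|^2 = Σ |c_n|^2.
Compute the left side: (1/(2π)) [∫_0^π 10^2 dx + ∫_π^{2π} (-2)^2 dx] = (1/(2π)) · (100π + 4π) = (100 + 4)/2 = 52.
So Σ_{n ∈ Z} |c_n|^2 = 52.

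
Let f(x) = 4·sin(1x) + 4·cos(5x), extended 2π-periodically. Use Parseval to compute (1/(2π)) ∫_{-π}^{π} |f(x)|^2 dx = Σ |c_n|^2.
Σ |c_n|^2 = 16

Expand |f|^2 and use orthogonality of {sin(nx), cos(mx)} on [-π, π]:
  ∫_{-π}^{π} sin(nx)^2 dx = π, ∫ cos(mx)^2 dx = π, and cross terms integrate to 0.
So ∫_{-π}^{π} f(x)^2 dx = 4^2 · π + 4^2 · π = (16 + 16)π.
Divide by 2π: (16 + 16)/2 = 16.
By Parseval, this equals Σ |c_n|^2.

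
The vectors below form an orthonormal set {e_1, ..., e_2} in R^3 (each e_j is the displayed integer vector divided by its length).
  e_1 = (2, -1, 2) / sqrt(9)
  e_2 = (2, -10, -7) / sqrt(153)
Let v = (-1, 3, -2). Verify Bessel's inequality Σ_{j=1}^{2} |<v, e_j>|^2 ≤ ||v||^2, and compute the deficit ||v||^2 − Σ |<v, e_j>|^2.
Σ |<v, e_j>|^2 = 189/17; ||v||^2 = 14; deficit = 49/17

Write each e_j = u_j / sqrt(<u_j, u_j>) where u_j is the displayed integer vector. Then <v, e_j> = <v, u_j> / sqrt(<u_j, u_j>), so |<v, e_j>|^2 = <v, u_j>^2 / <u_j, u_j>.
Coefficients: <v, e_1> = -9/sqrt(9), <v, e_2> = -18/sqrt(153).
Square and sum: Σ |<v, e_j>|^2 = 189/17.
Compute ||v||^2 = v·v = 14.
Deficit = 14 − 189/17 = 49/17 ≥ 0, confirming Bessel's inequality. (The deficit equals ||v − Σ <v,e_j> e_j||^2, the squared distance from v to span{e_j}.)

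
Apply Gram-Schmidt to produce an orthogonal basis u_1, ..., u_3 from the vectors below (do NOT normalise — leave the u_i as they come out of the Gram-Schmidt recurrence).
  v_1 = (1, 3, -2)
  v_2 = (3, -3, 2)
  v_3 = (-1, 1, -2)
Orthogonal basis:
  u_1 = (1, 3, -2)
  u_2 = (26/7, -6/7, 4/7)
  u_3 = (0, -8/13, -12/13)

Apply the Gram-Schmidt recurrence
  u_1 = v_1
  u_i = v_i − Σ_{j<i} ((v_i · u_j) / (u_j · u_j)) · u_j.

Step by step this gives:
  u_1 = (1, 3, -2)
  u_2 = (26/7, -6/7, 4/7)
  u_3 = (0, -8/13, -12/13)

Orthogonality check:
  u_2 · u_1 = 0 (should be 0)
  u_3 · u_1 = 0 (should be 0)
  u_3 · u_2 = 0 (should be 0)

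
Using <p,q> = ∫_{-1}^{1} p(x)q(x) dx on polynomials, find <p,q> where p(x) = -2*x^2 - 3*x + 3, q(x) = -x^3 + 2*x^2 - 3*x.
<p,q> = 48/5

Expand the product: p(x)·q(x) = 2*x^5 - x^4 - 3*x^3 + 15*x^2 - 9*x.
∫_{-1}^{1} of each monomial x^k gives [2/(k+1) if k even, 0 if k odd]. Integrating term-by-term (or equivalently evaluating the antiderivative F(x) = x^6/3 - x^5/5 - 3*x^4/4 + 5*x^3 - 9*x^2/2 at the endpoints):
  F(1) − F(−1) = -7/60 − (-583/60) = 48/5.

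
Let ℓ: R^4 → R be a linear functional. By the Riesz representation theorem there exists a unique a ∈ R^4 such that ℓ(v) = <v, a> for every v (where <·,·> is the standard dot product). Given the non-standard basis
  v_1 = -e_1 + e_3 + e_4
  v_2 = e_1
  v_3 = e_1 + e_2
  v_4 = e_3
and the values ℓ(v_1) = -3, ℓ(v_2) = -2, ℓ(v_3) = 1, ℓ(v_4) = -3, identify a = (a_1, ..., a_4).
a = (-2, 3, -3, -2)

Write a = (a_1, ..., a_4) in the standard basis. For each basis vector v_i, ℓ(v_i) = <v_i, a> is a linear equation in the a_j's. Collect the n equations into a matrix system V a = ℓ, where row i of V is v_i (expressed in the standard basis). Since V is invertible (lower-triangular with 1s on the diagonal, up to permutation), solve by back-substitution:
  V =
[[-1, 0, 1, 1],
 [1, 0, 0, 0],
 [1, 1, 0, 0],
 [0, 0, 1, 0]]
  V a = (-3, -2, 1, -3)
Solving gives a = (-2, 3, -3, -2).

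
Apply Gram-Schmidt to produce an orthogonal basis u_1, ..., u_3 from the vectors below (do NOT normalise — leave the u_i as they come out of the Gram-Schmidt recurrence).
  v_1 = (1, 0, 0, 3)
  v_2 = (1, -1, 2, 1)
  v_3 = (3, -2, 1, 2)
Orthogonal basis:
  u_1 = (1, 0, 0, 3)
  u_2 = (3/5, -1, 2, -1/5)
  u_3 = (3/2, -1, -1, -1/2)

Apply the Gram-Schmidt recurrence
  u_1 = v_1
  u_i = v_i − Σ_{j<i} ((v_i · u_j) / (u_j · u_j)) · u_j.

Step by step this gives:
  u_1 = (1, 0, 0, 3)
  u_2 = (3/5, -1, 2, -1/5)
  u_3 = (3/2, -1, -1, -1/2)

Orthogonality check:
  u_2 · u_1 = 0 (should be 0)
  u_3 · u_1 = 0 (should be 0)
  u_3 · u_2 = 0 (should be 0)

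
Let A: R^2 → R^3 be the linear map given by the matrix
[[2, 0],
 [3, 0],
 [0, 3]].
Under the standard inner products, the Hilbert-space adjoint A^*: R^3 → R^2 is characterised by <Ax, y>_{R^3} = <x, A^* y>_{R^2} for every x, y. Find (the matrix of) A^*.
A^* = A^T =
[[2, 3, 0],
 [0, 0, 3]]

For real matrices with standard dot products, the defining identity <Ax, y> = <x, A^* y> gives (Ax)^T y = x^T (A^*) y, i.e. x^T A^T y = x^T (A^*) y. Since this holds for all x, y, we must have A^* = A^T. Therefore
A^* =
[[2, 3, 0],
 [0, 0, 3]].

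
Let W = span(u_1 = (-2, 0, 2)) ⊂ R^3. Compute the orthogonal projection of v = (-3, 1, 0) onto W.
proj_W(v) = (-3/2, 0, 3/2)

Set up U = [u_1 | ... | u_1] ∈ R^(3×1). The projector onto W = col(U) is P = U (U^T U)^(-1) U^T.
Compute U^T U =
  [8],
and U^T v = (6).
Solve U^T U · c = U^T v for the coefficients: c = (3/4). The projection is proj_W(v) = U c.
Check: (v - proj_W(v)) · u_1 = 0  (should be 0).
Result: proj_W(v) = (-3/2, 0, 3/2).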